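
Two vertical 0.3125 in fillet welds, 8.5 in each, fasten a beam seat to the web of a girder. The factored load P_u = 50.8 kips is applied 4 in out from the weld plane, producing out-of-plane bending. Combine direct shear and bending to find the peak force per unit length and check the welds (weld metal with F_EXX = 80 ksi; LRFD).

L_w = 2 × 8.5 = 17 in; section modulus (unit throat) S = 2 × L²/6 = 24.08 in².
Direct shear f_v = P/L_w = 50.8/17 = 2.988 kip/in.
Moment M = P × e = 50.8 × 4 = 203.2 kip·in; bending f_b = M/S = 8.437 kip/in.
f_max = √(f_v² + f_b²) = √(2.988² + 8.437²) = 8.951 kip/in.
φr_n = 0.75 × 0.6 × 80 × (0.707 × 0.3125) = 7.954 kip/in → NOT adequate.

f_max ≈ 8.95 kip/in; NOT adequate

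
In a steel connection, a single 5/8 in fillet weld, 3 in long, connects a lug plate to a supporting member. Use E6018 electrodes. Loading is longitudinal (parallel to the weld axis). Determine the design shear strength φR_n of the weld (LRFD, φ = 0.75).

φR_n ≈ 35.8 kip

E60XX → F_EXX = 60 ksi.
Effective throat t_e = 0.707 × 0.625 = 0.4419 in.
Total length L = 3 in; A_we = 0.4419 × 3 = 1.326 in².
F_nw = 0.6 F_EXX = 0.6 × 60 = 36 ksi.
φR_n = 0.75 × 36 × 1.326 = 35.79 kip.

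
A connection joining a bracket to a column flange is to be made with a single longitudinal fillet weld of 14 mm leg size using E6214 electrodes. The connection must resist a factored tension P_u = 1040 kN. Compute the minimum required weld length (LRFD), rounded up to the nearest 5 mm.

L = 380 mm

E62XX → F_EXX = 620 MPa.
Throat t_e = 0.707 × 14 = 9.898 mm.
φr_n = 0.75 × 0.6 × 620 × 9.898 × 10⁻³ = 2.762 kN/mm.
L_req = P_u / φr_n = 1040 / 2.762 = 376.6 mm total.
Round up → use L = 380 mm.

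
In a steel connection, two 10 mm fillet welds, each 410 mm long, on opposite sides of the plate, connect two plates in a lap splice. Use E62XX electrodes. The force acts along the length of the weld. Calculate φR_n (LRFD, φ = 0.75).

E62XX → F_EXX = 620 MPa.
Effective throat t_e = 0.707 × 10 = 7.07 mm.
Total length L = 820 mm; A_we = 7.07 × 820 = 5797 mm².
F_nw = 0.6 F_EXX = 0.6 × 620 = 372 MPa.
φR_n = 0.75 × 372 × 5797 × 10⁻³ = 1617 kN.

φR_n ≈ 1620 kN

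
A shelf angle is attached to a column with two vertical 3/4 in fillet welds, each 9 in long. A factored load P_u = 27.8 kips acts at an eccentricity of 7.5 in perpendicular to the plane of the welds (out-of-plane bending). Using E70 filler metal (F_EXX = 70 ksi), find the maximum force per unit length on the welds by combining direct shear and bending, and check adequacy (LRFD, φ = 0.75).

L_w = 2 × 9 = 18 in; section modulus (unit throat) S = 2 × L²/6 = 27 in².
Direct shear f_v = P/L_w = 27.8/18 = 1.544 kip/in.
Moment M = P × e = 27.8 × 7.5 = 208.5 kip·in; bending f_b = M/S = 7.722 kip/in.
f_max = √(f_v² + f_b²) = √(1.544² + 7.722²) = 7.875 kip/in.
φr_n = 0.75 × 0.6 × 70 × (0.707 × 0.75) = 16.7 kip/in → adequate.

f_max ≈ 7.88 kip/in; adequate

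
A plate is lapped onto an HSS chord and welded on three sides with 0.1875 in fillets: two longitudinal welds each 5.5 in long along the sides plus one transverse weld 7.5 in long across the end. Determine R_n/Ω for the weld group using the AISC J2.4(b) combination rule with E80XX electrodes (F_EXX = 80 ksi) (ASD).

R_n/Ω ≈ 65.5 kips

t_e = 0.707 × 0.1875 = 0.1326 in.
R_nwl = 0.6 × 80 × 0.1326 × 11 = 69.99 kips (longitudinal, 2 welds).
R_nwt = 0.6 × 80 × 0.1326 × 7.5 = 47.72 kips (transverse, base value).
(i) R_nwl + R_nwt = 117.7 kips; (ii) 0.85 R_nwl + 1.5 R_nwt = 131.1 kips.
R_n = max = 131.1 kips [governs: (ii)]; R_n/Ω = 65.54 kips.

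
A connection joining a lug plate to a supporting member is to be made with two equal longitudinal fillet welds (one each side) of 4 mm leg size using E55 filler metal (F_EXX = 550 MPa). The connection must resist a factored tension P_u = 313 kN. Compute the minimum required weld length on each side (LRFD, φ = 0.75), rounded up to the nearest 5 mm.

Throat t_e = 0.707 × 4 = 2.828 mm.
φr_n = 0.75 × 0.6 × 550 × 2.828 × 10⁻³ = 0.6999 kN/mm.
L_req = P_u / φr_n = 313 / 0.6999 = 447.2 mm total.
Per side: 447.2 / 2 = 223.6 mm.
Round up → use L = 225 mm on each side.

L = 225 mm on each side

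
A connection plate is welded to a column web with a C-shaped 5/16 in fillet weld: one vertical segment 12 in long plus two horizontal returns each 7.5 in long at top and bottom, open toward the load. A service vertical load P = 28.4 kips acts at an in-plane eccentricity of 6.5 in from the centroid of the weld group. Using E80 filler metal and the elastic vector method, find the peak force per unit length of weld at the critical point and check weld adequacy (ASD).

E80XX → F_EXX = 80 ksi.
Total weld length L_w = 27 in. Treat welds as unit-width lines.
Centroid: x̄ = 2×7.5×3.75 / 27 = 2.083 in from the vertical weld.
Polar moment about centroid: J = I_x + I_y = [12³/12 + 2×7.5×6²] + [12×2.083² + 2(7.5³/12 + 7.5×1.667²)] = 848.1 in³.
Direct shear f_v = P/L_w = 28.4 / 27 = 1.052 kip/in (vertical).
Torsion M = P·e = 28.4 × 6.5 = 184.6 kip·in.
Critical point at (x, y) = (5.417, 6) from centroid. f_tx = M·y/J = 1.306 kip/in; f_ty = M·x/J = 1.179 kip/in.
Resultant f_max = √[f_tx² + (f_v + f_ty)²] = √[1.306² + (1.052 + 1.179)²] = 2.585 kip/in.
Capacity per unit length: r_n/Ω = (1/2.0) × 0.6 × 80 × (0.707 × 0.3125) = 5.302 kip/in.
2.585 ≤ 5.302 → adequate.

f_max ≈ 2.59 kip/in; adequate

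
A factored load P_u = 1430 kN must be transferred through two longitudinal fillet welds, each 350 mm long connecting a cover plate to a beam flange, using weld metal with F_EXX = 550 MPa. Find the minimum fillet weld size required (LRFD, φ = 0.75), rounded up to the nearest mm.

Total weld length L = 700 mm.
Required throat t_e = P_u / (φ × 0.6 F_EXX × L) = 1430 / (0.75 × 0.6 × 550 × 700 × 10⁻³) = 8.254 mm.
Required leg w = t_e / 0.707 = 11.67 mm → use 12 mm.

w = 12 mm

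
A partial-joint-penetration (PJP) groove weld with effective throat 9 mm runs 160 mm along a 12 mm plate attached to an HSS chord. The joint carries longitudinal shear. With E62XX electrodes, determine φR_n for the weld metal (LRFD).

φR_n ≈ 402 kN

E62XX → F_EXX = 620 MPa.
Effective throat (given) t_e = 9 mm.
A_we = 9 × 160 = 1440 mm².
F_nw = 0.6 F_EXX = 372 MPa.
φR_n = 0.75 × 372 × 1440 × 10⁻³ = 401.8 kN.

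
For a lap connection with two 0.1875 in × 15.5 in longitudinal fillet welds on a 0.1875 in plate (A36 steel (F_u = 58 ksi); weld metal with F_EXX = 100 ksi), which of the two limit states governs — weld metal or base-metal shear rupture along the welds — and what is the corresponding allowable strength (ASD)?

t_e = 0.707 × 0.1875 = 0.1326 in; L = 31 in.
Weld metal: R_n/Ω = (1/2.0) × 0.6 × 100 × 0.1326 × 31 = 123.3 kip.
Base metal (shear rupture): R_n/Ω = (1/2.0) × 0.6 × 58 × 0.1875 × 31 = 101.1 kip.
Governing: base-metal shear rupture.

R_n/Ω ≈ 101 kip (base-metal shear rupture governs)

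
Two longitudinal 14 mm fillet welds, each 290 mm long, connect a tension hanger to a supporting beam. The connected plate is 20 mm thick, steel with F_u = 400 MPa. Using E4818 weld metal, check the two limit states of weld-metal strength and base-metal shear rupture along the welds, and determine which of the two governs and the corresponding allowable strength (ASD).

R_n/Ω ≈ 827 kN (weld metal governs)

E48XX → F_EXX = 480 MPa.
t_e = 0.707 × 14 = 9.898 mm; L = 580 mm.
Weld metal: R_n/Ω = (1/2.0) × 0.6 × 480 × 9.898 × 580 × 10⁻³ = 826.7 kN.
Base metal (shear rupture): R_n/Ω = (1/2.0) × 0.6 × 400 × 20 × 580 × 10⁻³ = 1392 kN.
Governing: weld metal.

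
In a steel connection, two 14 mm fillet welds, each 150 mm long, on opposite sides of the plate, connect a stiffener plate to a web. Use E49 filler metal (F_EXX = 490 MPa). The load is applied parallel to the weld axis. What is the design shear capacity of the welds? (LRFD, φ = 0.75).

Effective throat t_e = 0.707 × 14 = 9.898 mm.
Total length L = 300 mm; A_we = 9.898 × 300 = 2969 mm².
F_nw = 0.6 F_EXX = 0.6 × 490 = 294 MPa.
φR_n = 0.75 × 294 × 2969 × 10⁻³ = 654.8 kN.

φR_n ≈ 655 kN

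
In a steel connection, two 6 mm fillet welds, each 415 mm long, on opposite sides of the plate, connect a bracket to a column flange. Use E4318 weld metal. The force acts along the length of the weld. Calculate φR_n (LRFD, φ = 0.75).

E43XX → F_EXX = 430 MPa.
Effective throat t_e = 0.707 × 6 = 4.242 mm.
Total length L = 830 mm; A_we = 4.242 × 830 = 3521 mm².
F_nw = 0.6 F_EXX = 0.6 × 430 = 258 MPa.
φR_n = 0.75 × 258 × 3521 × 10⁻³ = 681.3 kN.

φR_n ≈ 681 kN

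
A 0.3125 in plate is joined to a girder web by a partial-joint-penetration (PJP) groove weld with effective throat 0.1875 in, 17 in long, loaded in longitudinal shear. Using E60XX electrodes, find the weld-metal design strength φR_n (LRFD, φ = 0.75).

φR_n ≈ 86.1 kips

E60XX → F_EXX = 60 ksi.
Effective throat (given) t_e = 0.1875 in.
A_we = 0.1875 × 17 = 3.188 in².
F_nw = 0.6 F_EXX = 36 ksi.
φR_n = 0.75 × 36 × 3.188 = 86.06 kips.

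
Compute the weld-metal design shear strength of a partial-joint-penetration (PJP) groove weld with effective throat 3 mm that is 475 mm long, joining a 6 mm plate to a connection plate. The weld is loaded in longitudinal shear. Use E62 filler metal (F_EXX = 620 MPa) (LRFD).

φR_n ≈ 398 kN

Effective throat (given) t_e = 3 mm.
A_we = 3 × 475 = 1425 mm².
F_nw = 0.6 F_EXX = 372 MPa.
φR_n = 0.75 × 372 × 1425 × 10⁻³ = 397.6 kN.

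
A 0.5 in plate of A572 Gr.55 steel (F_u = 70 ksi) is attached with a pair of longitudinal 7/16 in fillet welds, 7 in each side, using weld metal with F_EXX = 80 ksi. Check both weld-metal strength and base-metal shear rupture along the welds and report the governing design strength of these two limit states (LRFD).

φR_n ≈ 156 kip (weld metal governs)

t_e = 0.707 × 0.4375 = 0.3093 in; L = 14 in.
Weld metal: φR_n = 0.75 × 0.6 × 80 × 0.3093 × 14 = 155.9 kip.
Base metal (shear rupture): φR_n = 0.75 × 0.6 × 70 × 0.5 × 14 = 220.5 kip.
Governing: weld metal.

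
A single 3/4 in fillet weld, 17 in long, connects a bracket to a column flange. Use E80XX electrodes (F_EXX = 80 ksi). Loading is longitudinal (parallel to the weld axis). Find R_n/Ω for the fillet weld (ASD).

Effective throat t_e = 0.707 × 0.75 = 0.5302 in.
Total length L = 17 in; A_we = 0.5302 × 17 = 9.014 in².
F_nw = 0.6 F_EXX = 0.6 × 80 = 48 ksi.
R_n = 48 × 9.014 = 432.7 kip; R_n/Ω = 432.7/2.0 = 216.3 kip.

R_n/Ω ≈ 216 kip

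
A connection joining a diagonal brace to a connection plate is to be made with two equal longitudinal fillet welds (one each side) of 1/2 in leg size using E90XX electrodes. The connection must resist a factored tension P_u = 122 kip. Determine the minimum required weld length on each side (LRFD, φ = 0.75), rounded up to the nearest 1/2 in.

E90XX → F_EXX = 90 ksi.
Throat t_e = 0.707 × 0.5 = 0.3535 in.
φr_n = 0.75 × 0.6 × 90 × 0.3535 = 14.32 kip/in.
L_req = P_u / φr_n = 122 / 14.32 = 8.521 in total.
Per side: 8.521 / 2 = 4.261 in.
Round up → use L = 4.5 in on each side.

L = 4.5 in on each side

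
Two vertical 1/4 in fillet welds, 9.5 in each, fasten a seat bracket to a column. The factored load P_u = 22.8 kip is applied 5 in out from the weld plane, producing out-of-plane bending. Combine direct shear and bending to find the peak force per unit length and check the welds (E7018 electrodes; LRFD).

f_max ≈ 3.97 kip/in; adequate

E70XX → F_EXX = 70 ksi.
L_w = 2 × 9.5 = 19 in; section modulus (unit throat) S = 2 × L²/6 = 30.08 in².
Direct shear f_v = P/L_w = 22.8/19 = 1.2 kip/in.
Moment M = P × e = 22.8 × 5 = 114 kip·in; bending f_b = M/S = 3.789 kip/in.
f_max = √(f_v² + f_b²) = √(1.2² + 3.789²) = 3.975 kip/in.
φr_n = 0.75 × 0.6 × 70 × (0.707 × 0.25) = 5.568 kip/in → adequate.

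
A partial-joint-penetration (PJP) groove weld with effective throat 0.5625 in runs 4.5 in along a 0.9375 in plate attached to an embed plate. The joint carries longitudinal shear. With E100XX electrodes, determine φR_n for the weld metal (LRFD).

E100XX → F_EXX = 100 ksi.
Effective throat (given) t_e = 0.5625 in.
A_we = 0.5625 × 4.5 = 2.531 in².
F_nw = 0.6 F_EXX = 60 ksi.
φR_n = 0.75 × 60 × 2.531 = 113.9 kip.

φR_n ≈ 114 kip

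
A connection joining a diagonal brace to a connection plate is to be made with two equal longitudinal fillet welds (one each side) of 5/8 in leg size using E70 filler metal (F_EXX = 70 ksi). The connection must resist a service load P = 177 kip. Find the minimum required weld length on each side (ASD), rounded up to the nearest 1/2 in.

Throat t_e = 0.707 × 0.625 = 0.4419 in.
r_n/Ω = (0.6 × 70 × 0.4419) / 2.0 = 9.279 kip/in.
L_req = P / (r_n/Ω) = 177 / 9.279 = 19.07 in total.
Per side: 19.07 / 2 = 9.537 in.
Round up → use L = 10 in on each side.

L = 10 in on each side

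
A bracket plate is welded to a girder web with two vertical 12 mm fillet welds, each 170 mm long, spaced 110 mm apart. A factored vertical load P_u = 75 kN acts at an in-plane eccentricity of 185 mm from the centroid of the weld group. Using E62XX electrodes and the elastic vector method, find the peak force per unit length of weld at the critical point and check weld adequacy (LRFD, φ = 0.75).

E62XX → F_EXX = 620 MPa.
Total weld length L_w = 340 mm. Treat welds as unit-width lines.
Polar moment about centroid: J = 2[d³/12 + d(b/2)²] = 2[170³/12 + 170×55²] = 1847000 mm³.
Direct shear f_v = P/L_w = 75×10³ / 340 = 220.6 N/mm (vertical).
Torsion M = P·e = 75×10³ × 185 = 13875000 N·mm.
Critical point at (x, y) = (55, 85) from centroid. f_tx = M·y/J = 638.4 N/mm; f_ty = M·x/J = 413.1 N/mm.
Resultant f_max = √[f_tx² + (f_v + f_ty)²] = √[638.4² + (220.6 + 413.1)²] = 899.5 N/mm.
Capacity per unit length: φr_n = 0.75 × 0.6 × 620 × (0.707 × 12) = 2367 N/mm.
899.5 ≤ 2367 → adequate.

f_max ≈ 900 N/mm; adequate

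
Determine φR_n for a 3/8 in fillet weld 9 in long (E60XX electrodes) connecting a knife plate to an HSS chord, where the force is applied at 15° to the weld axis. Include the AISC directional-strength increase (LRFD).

E60XX → F_EXX = 60 ksi.
t_e = 0.707 × 0.375 = 0.2651 in; A_we = 0.2651 × 9 = 2.386 in².
Directional factor: 1.0 + 0.5 sin^1.5(15°) = 1.066.
F_nw = 0.6 × 60 × 1.066 = 38.37 ksi.
φR_n = 0.75 × 38.37 × 2.386 = 68.67 kip.

φR_n ≈ 68.7 kip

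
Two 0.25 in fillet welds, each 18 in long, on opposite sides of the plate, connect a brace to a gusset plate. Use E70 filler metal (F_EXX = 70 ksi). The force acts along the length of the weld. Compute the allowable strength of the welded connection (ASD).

R_n/Ω ≈ 134 kips

Effective throat t_e = 0.707 × 0.25 = 0.1767 in.
Total length L = 36 in; A_we = 0.1767 × 36 = 6.363 in².
F_nw = 0.6 F_EXX = 0.6 × 70 = 42 ksi.
R_n = 42 × 6.363 = 267.2 kips; R_n/Ω = 267.2/2.0 = 133.6 kips.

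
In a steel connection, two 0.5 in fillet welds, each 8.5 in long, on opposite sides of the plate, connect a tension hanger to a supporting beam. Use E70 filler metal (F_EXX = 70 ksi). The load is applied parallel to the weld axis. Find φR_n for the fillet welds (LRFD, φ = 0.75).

Effective throat t_e = 0.707 × 0.5 = 0.3535 in.
Total length L = 17 in; A_we = 0.3535 × 17 = 6.01 in².
F_nw = 0.6 F_EXX = 0.6 × 70 = 42 ksi.
φR_n = 0.75 × 42 × 6.01 = 189.3 kip.

φR_n ≈ 189 kip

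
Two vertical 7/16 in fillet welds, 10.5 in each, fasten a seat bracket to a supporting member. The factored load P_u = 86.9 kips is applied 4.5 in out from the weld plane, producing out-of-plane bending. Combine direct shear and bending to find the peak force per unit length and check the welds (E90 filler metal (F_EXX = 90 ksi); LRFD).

L_w = 2 × 10.5 = 21 in; section modulus (unit throat) S = 2 × L²/6 = 36.75 in².
Direct shear f_v = P/L_w = 86.9/21 = 4.138 kip/in.
Moment M = P × e = 86.9 × 4.5 = 391.05 kip·in; bending f_b = M/S = 10.64 kip/in.
f_max = √(f_v² + f_b²) = √(4.138² + 10.64²) = 11.42 kip/in.
φr_n = 0.75 × 0.6 × 90 × (0.707 × 0.4375) = 12.53 kip/in → adequate.

f_max ≈ 11.4 kip/in; adequate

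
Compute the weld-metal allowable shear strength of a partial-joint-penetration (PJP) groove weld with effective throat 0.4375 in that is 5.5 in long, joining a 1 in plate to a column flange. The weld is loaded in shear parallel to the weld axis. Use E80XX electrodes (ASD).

E80XX → F_EXX = 80 ksi.
Effective throat (given) t_e = 0.4375 in.
A_we = 0.4375 × 5.5 = 2.406 in².
F_nw = 0.6 F_EXX = 48 ksi.
R_n/Ω = (48 × 2.406) / 2.0 = 57.75 kips.

R_n/Ω ≈ 57.8 kips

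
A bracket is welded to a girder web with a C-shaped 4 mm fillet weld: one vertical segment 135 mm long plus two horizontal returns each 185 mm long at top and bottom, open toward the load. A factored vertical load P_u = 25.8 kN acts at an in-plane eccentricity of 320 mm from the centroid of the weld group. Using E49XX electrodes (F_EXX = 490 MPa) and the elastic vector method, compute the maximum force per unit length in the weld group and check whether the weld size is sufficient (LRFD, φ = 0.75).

f_max ≈ 340 N/mm; adequate

Total weld length L_w = 505 mm. Treat welds as unit-width lines.
Centroid: x̄ = 2×185×92.5 / 505 = 67.77 mm from the vertical weld.
Polar moment about centroid: J = I_x + I_y = [135³/12 + 2×185×67.5²] + [135×67.77² + 2(185³/12 + 185×24.73²)] = 3792000 mm³.
Direct shear f_v = P/L_w = 25.8×10³ / 505 = 51.09 N/mm (vertical).
Torsion M = P·e = 25.8×10³ × 320 = 8256000 N·mm.
Critical point at (x, y) = (117.2, 67.5) from centroid. f_tx = M·y/J = 146.9 N/mm; f_ty = M·x/J = 255.2 N/mm.
Resultant f_max = √[f_tx² + (f_v + f_ty)²] = √[146.9² + (51.09 + 255.2)²] = 339.7 N/mm.
Capacity per unit length: φr_n = 0.75 × 0.6 × 490 × (0.707 × 4) = 623.6 N/mm.
339.7 ≤ 623.6 → adequate.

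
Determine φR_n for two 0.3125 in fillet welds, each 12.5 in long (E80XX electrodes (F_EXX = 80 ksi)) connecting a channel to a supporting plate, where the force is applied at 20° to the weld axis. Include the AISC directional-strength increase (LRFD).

t_e = 0.707 × 0.3125 = 0.2209 in; A_we = 0.2209 × 25 = 5.523 in².
Directional factor: 1.0 + 0.5 sin^1.5(20°) = 1.1.
F_nw = 0.6 × 80 × 1.1 = 52.8 ksi.
φR_n = 0.75 × 52.8 × 5.523 = 218.7 kip.

φR_n ≈ 219 kip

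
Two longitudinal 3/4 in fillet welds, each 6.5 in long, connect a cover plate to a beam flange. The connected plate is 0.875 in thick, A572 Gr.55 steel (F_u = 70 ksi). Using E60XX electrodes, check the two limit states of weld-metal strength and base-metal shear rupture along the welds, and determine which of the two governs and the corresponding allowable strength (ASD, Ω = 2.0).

E60XX → F_EXX = 60 ksi.
t_e = 0.707 × 0.75 = 0.5302 in; L = 13 in.
Weld metal: R_n/Ω = (1/2.0) × 0.6 × 60 × 0.5302 × 13 = 124.1 kip.
Base metal (shear rupture): R_n/Ω = (1/2.0) × 0.6 × 70 × 0.875 × 13 = 238.9 kip.
Governing: weld metal.

R_n/Ω ≈ 124 kip (weld metal governs)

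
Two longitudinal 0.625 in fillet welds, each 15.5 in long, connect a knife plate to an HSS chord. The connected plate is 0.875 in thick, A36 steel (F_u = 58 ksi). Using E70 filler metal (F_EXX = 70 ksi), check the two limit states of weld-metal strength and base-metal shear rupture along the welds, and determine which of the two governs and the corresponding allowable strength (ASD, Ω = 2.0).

t_e = 0.707 × 0.625 = 0.4419 in; L = 31 in.
Weld metal: R_n/Ω = (1/2.0) × 0.6 × 70 × 0.4419 × 31 = 287.7 kips.
Base metal (shear rupture): R_n/Ω = (1/2.0) × 0.6 × 58 × 0.875 × 31 = 472 kips.
Governing: weld metal.

R_n/Ω ≈ 288 kips (weld metal governs)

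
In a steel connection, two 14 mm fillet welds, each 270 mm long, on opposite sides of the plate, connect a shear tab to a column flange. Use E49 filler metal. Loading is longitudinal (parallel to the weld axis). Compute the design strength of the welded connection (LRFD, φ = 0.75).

φR_n ≈ 1180 kN

E49XX → F_EXX = 490 MPa.
Effective throat t_e = 0.707 × 14 = 9.898 mm.
Total length L = 540 mm; A_we = 9.898 × 540 = 5345 mm².
F_nw = 0.6 F_EXX = 0.6 × 490 = 294 MPa.
φR_n = 0.75 × 294 × 5345 × 10⁻³ = 1179 kN.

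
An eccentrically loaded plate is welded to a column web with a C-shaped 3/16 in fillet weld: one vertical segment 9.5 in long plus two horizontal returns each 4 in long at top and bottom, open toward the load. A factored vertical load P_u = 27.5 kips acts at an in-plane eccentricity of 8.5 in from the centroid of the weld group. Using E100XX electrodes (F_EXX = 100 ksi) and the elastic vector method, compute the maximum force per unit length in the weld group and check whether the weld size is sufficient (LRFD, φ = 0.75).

f_max ≈ 5.74 kip/in; adequate

Total weld length L_w = 17.5 in. Treat welds as unit-width lines.
Centroid: x̄ = 2×4×2 / 17.5 = 0.9143 in from the vertical weld.
Polar moment about centroid: J = I_x + I_y = [9.5³/12 + 2×4×4.75²] + [9.5×0.9143² + 2(4³/12 + 4×1.086²)] = 280 in³.
Direct shear f_v = P/L_w = 27.5 / 17.5 = 1.571 kip/in (vertical).
Torsion M = P·e = 27.5 × 8.5 = 233.75 kip·in.
Critical point at (x, y) = (3.086, 4.75) from centroid. f_tx = M·y/J = 3.966 kip/in; f_ty = M·x/J = 2.576 kip/in.
Resultant f_max = √[f_tx² + (f_v + f_ty)²] = √[3.966² + (1.571 + 2.576)²] = 5.738 kip/in.
Capacity per unit length: φr_n = 0.75 × 0.6 × 100 × (0.707 × 0.1875) = 5.965 kip/in.
5.738 ≤ 5.965 → adequate.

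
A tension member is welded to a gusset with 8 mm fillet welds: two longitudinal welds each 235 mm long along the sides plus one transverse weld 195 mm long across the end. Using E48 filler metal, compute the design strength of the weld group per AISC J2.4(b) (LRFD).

φR_n ≈ 845 kN

E48XX → F_EXX = 480 MPa.
t_e = 0.707 × 8 = 5.656 mm.
R_nwl = 0.6 × 480 × 5.656 × 470 × 10⁻³ = 765.6 kN (longitudinal, 2 welds).
R_nwt = 0.6 × 480 × 5.656 × 195 × 10⁻³ = 317.6 kN (transverse, base value).
(i) R_nwl + R_nwt = 1083 kN; (ii) 0.85 R_nwl + 1.5 R_nwt = 1127 kN.
R_n = max = 1127 kN [governs: (ii)]; φR_n = 845.4 kN.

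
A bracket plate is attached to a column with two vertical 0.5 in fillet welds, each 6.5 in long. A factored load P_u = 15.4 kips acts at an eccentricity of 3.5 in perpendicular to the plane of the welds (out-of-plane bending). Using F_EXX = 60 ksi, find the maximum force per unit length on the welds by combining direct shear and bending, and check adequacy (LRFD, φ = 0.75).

f_max ≈ 4.01 kip/in; adequate

L_w = 2 × 6.5 = 13 in; section modulus (unit throat) S = 2 × L²/6 = 14.08 in².
Direct shear f_v = P/L_w = 15.4/13 = 1.185 kip/in.
Moment M = P × e = 15.4 × 3.5 = 53.9 kip·in; bending f_b = M/S = 3.827 kip/in.
f_max = √(f_v² + f_b²) = √(1.185² + 3.827²) = 4.006 kip/in.
φr_n = 0.75 × 0.6 × 60 × (0.707 × 0.5) = 9.544 kip/in → adequate.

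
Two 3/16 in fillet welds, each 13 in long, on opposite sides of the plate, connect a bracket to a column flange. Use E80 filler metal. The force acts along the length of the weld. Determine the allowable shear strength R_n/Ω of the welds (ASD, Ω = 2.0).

E80XX → F_EXX = 80 ksi.
Effective throat t_e = 0.707 × 0.1875 = 0.1326 in.
Total length L = 26 in; A_we = 0.1326 × 26 = 3.447 in².
F_nw = 0.6 F_EXX = 0.6 × 80 = 48 ksi.
R_n = 48 × 3.447 = 165.4 kips; R_n/Ω = 165.4/2.0 = 82.72 kips.

R_n/Ω ≈ 82.7 kips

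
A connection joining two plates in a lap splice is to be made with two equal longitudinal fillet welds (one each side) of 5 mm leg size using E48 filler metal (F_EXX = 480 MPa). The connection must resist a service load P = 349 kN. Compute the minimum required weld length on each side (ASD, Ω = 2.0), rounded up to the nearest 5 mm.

Throat t_e = 0.707 × 5 = 3.535 mm.
r_n/Ω = (0.6 × 480 × 3.535) / 2.0 = 509 N/mm = 0.509 kN/mm.
L_req = P / (r_n/Ω) = 349 / 0.509 = 685.6 mm total.
Per side: 685.6 / 2 = 342.8 mm.
Round up → use L = 345 mm on each side.

L = 345 mm on each side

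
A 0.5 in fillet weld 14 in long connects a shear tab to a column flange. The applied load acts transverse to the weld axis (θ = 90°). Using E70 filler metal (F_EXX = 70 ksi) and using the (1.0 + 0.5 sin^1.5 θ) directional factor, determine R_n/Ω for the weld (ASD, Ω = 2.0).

R_n/Ω ≈ 156 kips

t_e = 0.707 × 0.5 = 0.3535 in; A_we = 0.3535 × 14 = 4.949 in².
Directional factor: 1.0 + 0.5 sin^1.5(90°) = 1.5.
F_nw = 0.6 × 70 × 1.5 = 63 ksi.
R_n/Ω = (63 × 4.949) / 2.0 = 155.9 kips.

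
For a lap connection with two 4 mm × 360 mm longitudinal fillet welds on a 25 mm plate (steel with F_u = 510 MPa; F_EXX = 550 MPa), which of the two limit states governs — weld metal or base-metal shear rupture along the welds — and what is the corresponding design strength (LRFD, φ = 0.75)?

t_e = 0.707 × 4 = 2.828 mm; L = 720 mm.
Weld metal: φR_n = 0.75 × 0.6 × 550 × 2.828 × 720 × 10⁻³ = 503.9 kN.
Base metal (shear rupture): φR_n = 0.75 × 0.6 × 510 × 25 × 720 × 10⁻³ = 4131 kN.
Governing: weld metal.

φR_n ≈ 504 kN (weld metal governs)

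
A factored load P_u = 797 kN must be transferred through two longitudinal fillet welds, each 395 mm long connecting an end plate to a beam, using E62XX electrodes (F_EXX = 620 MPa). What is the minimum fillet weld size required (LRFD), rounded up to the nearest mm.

Total weld length L = 790 mm.
Required throat t_e = P_u / (φ × 0.6 F_EXX × L) = 797 / (0.75 × 0.6 × 620 × 790 × 10⁻³) = 3.616 mm.
Required leg w = t_e / 0.707 = 5.115 mm → use 6 mm.

w = 6 mm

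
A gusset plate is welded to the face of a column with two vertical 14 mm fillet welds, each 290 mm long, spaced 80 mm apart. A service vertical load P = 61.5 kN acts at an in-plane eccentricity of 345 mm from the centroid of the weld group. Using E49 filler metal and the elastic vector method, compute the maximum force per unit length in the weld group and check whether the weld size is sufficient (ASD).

f_max ≈ 675 N/mm; adequate

E49XX → F_EXX = 490 MPa.
Total weld length L_w = 580 mm. Treat welds as unit-width lines.
Polar moment about centroid: J = 2[d³/12 + d(b/2)²] = 2[290³/12 + 290×40²] = 4993000 mm³.
Direct shear f_v = P/L_w = 61.5×10³ / 580 = 106 N/mm (vertical).
Torsion M = P·e = 61.5×10³ × 345 = 21218000 N·mm.
Critical point at (x, y) = (40, 145) from centroid. f_tx = M·y/J = 616.2 N/mm; f_ty = M·x/J = 170 N/mm.
Resultant f_max = √[f_tx² + (f_v + f_ty)²] = √[616.2² + (106 + 170)²] = 675.2 N/mm.
Capacity per unit length: r_n/Ω = (1/2.0) × 0.6 × 490 × (0.707 × 14) = 1455 N/mm.
675.2 ≤ 1455 → adequate.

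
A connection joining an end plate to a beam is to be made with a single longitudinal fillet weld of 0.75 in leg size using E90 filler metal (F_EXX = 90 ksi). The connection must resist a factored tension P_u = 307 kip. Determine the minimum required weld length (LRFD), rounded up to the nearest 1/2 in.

L = 14.5 in

Throat t_e = 0.707 × 0.75 = 0.5302 in.
φr_n = 0.75 × 0.6 × 90 × 0.5302 = 21.48 kip/in.
L_req = P_u / φr_n = 307 / 21.48 = 14.3 in total.
Round up → use L = 14.5 in.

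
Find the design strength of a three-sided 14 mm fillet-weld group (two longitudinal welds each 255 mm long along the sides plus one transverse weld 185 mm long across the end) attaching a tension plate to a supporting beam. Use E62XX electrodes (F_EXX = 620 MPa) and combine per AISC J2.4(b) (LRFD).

φR_n ≈ 1960 kN

t_e = 0.707 × 14 = 9.898 mm.
R_nwl = 0.6 × 620 × 9.898 × 510 × 10⁻³ = 1878 kN (longitudinal, 2 welds).
R_nwt = 0.6 × 620 × 9.898 × 185 × 10⁻³ = 681.2 kN (transverse, base value).
(i) R_nwl + R_nwt = 2559 kN; (ii) 0.85 R_nwl + 1.5 R_nwt = 2618 kN.
R_n = max = 2618 kN [governs: (ii)]; φR_n = 1963 kN.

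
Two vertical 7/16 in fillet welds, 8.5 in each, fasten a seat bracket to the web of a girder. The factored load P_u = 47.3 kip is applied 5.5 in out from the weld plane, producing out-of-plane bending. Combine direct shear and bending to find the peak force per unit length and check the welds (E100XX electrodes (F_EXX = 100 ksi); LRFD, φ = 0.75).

f_max ≈ 11.2 kip/in; adequate

L_w = 2 × 8.5 = 17 in; section modulus (unit throat) S = 2 × L²/6 = 24.08 in².
Direct shear f_v = P/L_w = 47.3/17 = 2.782 kip/in.
Moment M = P × e = 47.3 × 5.5 = 260.15 kip·in; bending f_b = M/S = 10.8 kip/in.
f_max = √(f_v² + f_b²) = √(2.782² + 10.8²) = 11.15 kip/in.
φr_n = 0.75 × 0.6 × 100 × (0.707 × 0.4375) = 13.92 kip/in → adequate.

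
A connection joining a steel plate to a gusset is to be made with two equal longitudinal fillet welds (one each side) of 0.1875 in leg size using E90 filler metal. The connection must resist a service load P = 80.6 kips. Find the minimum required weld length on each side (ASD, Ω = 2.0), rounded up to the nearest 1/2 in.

L = 11.5 in on each side

E90XX → F_EXX = 90 ksi.
Throat t_e = 0.707 × 0.1875 = 0.1326 in.
r_n/Ω = (0.6 × 90 × 0.1326) / 2.0 = 3.579 kip/in.
L_req = P / (r_n/Ω) = 80.6 / 3.579 = 22.52 in total.
Per side: 22.52 / 2 = 11.26 in.
Round up → use L = 11.5 in on each side.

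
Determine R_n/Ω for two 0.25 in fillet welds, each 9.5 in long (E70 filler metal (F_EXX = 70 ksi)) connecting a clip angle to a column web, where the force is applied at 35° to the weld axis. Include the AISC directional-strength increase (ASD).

R_n/Ω ≈ 85.8 kips

t_e = 0.707 × 0.25 = 0.1767 in; A_we = 0.1767 × 19 = 3.358 in².
Directional factor: 1.0 + 0.5 sin^1.5(35°) = 1.217.
F_nw = 0.6 × 70 × 1.217 = 51.12 ksi.
R_n/Ω = (51.12 × 3.358) / 2.0 = 85.84 kips.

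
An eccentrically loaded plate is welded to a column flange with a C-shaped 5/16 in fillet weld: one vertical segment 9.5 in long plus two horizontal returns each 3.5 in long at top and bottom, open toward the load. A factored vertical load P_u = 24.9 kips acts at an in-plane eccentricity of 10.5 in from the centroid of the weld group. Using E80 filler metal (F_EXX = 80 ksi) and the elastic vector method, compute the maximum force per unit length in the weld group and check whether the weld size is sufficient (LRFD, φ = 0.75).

f_max ≈ 6.66 kip/in; adequate

Total weld length L_w = 16.5 in. Treat welds as unit-width lines.
Centroid: x̄ = 2×3.5×1.75 / 16.5 = 0.7424 in from the vertical weld.
Polar moment about centroid: J = I_x + I_y = [9.5³/12 + 2×3.5×4.75²] + [9.5×0.7424² + 2(3.5³/12 + 3.5×1.008²)] = 248.9 in³.
Direct shear f_v = P/L_w = 24.9 / 16.5 = 1.509 kip/in (vertical).
Torsion M = P·e = 24.9 × 10.5 = 261.45 kip·in.
Critical point at (x, y) = (2.758, 4.75) from centroid. f_tx = M·y/J = 4.99 kip/in; f_ty = M·x/J = 2.897 kip/in.
Resultant f_max = √[f_tx² + (f_v + f_ty)²] = √[4.99² + (1.509 + 2.897)²] = 6.657 kip/in.
Capacity per unit length: φr_n = 0.75 × 0.6 × 80 × (0.707 × 0.3125) = 7.954 kip/in.
6.657 ≤ 7.954 → adequate.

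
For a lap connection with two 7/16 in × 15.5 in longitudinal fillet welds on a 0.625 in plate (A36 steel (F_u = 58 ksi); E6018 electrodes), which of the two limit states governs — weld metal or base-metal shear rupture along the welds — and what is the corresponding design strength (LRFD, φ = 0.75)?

φR_n ≈ 259 kip (weld metal governs)

E60XX → F_EXX = 60 ksi.
t_e = 0.707 × 0.4375 = 0.3093 in; L = 31 in.
Weld metal: φR_n = 0.75 × 0.6 × 60 × 0.3093 × 31 = 258.9 kip.
Base metal (shear rupture): φR_n = 0.75 × 0.6 × 58 × 0.625 × 31 = 505.7 kip.
Governing: weld metal.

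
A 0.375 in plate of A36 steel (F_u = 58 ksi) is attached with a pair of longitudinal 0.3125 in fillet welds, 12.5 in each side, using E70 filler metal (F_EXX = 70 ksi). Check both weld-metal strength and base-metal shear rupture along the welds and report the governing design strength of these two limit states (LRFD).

t_e = 0.707 × 0.3125 = 0.2209 in; L = 25 in.
Weld metal: φR_n = 0.75 × 0.6 × 70 × 0.2209 × 25 = 174 kip.
Base metal (shear rupture): φR_n = 0.75 × 0.6 × 58 × 0.375 × 25 = 244.7 kip.
Governing: weld metal.

φR_n ≈ 174 kip (weld metal governs)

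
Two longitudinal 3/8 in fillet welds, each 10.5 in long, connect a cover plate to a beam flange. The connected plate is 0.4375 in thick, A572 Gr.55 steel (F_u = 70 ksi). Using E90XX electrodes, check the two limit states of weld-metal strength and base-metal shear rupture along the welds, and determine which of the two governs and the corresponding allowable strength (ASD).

E90XX → F_EXX = 90 ksi.
t_e = 0.707 × 0.375 = 0.2651 in; L = 21 in.
Weld metal: R_n/Ω = (1/2.0) × 0.6 × 90 × 0.2651 × 21 = 150.3 kips.
Base metal (shear rupture): R_n/Ω = (1/2.0) × 0.6 × 70 × 0.4375 × 21 = 192.9 kips.
Governing: weld metal.

R_n/Ω ≈ 150 kips (weld metal governs)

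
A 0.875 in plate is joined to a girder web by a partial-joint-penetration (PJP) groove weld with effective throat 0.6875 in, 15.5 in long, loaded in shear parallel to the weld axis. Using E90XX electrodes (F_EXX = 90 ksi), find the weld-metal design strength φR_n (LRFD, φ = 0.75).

Effective throat (given) t_e = 0.6875 in.
A_we = 0.6875 × 15.5 = 10.66 in².
F_nw = 0.6 F_EXX = 54 ksi.
φR_n = 0.75 × 54 × 10.66 = 431.6 kips.

φR_n ≈ 432 kips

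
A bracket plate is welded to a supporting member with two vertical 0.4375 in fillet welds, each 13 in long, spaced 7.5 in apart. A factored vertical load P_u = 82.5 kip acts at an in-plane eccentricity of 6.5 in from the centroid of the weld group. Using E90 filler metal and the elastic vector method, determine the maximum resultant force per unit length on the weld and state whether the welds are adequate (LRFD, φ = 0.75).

E90XX → F_EXX = 90 ksi.
Total weld length L_w = 26 in. Treat welds as unit-width lines.
Polar moment about centroid: J = 2[d³/12 + d(b/2)²] = 2[13³/12 + 13×3.75²] = 731.8 in³.
Direct shear f_v = P/L_w = 82.5 / 26 = 3.173 kip/in (vertical).
Torsion M = P·e = 82.5 × 6.5 = 536.25 kip·in.
Critical point at (x, y) = (3.75, 6.5) from centroid. f_tx = M·y/J = 4.763 kip/in; f_ty = M·x/J = 2.748 kip/in.
Resultant f_max = √[f_tx² + (f_v + f_ty)²] = √[4.763² + (3.173 + 2.748)²] = 7.599 kip/in.
Capacity per unit length: φr_n = 0.75 × 0.6 × 90 × (0.707 × 0.4375) = 12.53 kip/in.
7.599 ≤ 12.53 → adequate.

f_max ≈ 7.6 kip/in; adequate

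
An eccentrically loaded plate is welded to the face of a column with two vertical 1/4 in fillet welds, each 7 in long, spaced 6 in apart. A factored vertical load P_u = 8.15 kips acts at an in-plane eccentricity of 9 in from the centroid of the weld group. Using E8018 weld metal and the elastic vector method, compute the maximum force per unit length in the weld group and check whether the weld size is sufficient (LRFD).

f_max ≈ 2.27 kip/in; adequate

E80XX → F_EXX = 80 ksi.
Total weld length L_w = 14 in. Treat welds as unit-width lines.
Polar moment about centroid: J = 2[d³/12 + d(b/2)²] = 2[7³/12 + 7×3²] = 183.2 in³.
Direct shear f_v = P/L_w = 8.15 / 14 = 0.5821 kip/in (vertical).
Torsion M = P·e = 8.15 × 9 = 73.35 kip·in.
Critical point at (x, y) = (3, 3.5) from centroid. f_tx = M·y/J = 1.402 kip/in; f_ty = M·x/J = 1.201 kip/in.
Resultant f_max = √[f_tx² + (f_v + f_ty)²] = √[1.402² + (0.5821 + 1.201)²] = 2.268 kip/in.
Capacity per unit length: φr_n = 0.75 × 0.6 × 80 × (0.707 × 0.25) = 6.363 kip/in.
2.268 ≤ 6.363 → adequate.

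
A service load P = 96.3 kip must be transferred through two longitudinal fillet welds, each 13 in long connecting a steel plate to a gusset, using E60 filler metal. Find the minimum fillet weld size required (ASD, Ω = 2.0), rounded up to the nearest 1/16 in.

w = 5/16 in

E60XX → F_EXX = 60 ksi.
Total weld length L = 26 in.
Required throat t_e = P × Ω / (0.6 F_EXX × L) = 96.3 × 2.0 / (0.6 × 60 × 26) = 0.2058 in.
Required leg w = t_e / 0.707 = 0.291 in → use 5/16 in.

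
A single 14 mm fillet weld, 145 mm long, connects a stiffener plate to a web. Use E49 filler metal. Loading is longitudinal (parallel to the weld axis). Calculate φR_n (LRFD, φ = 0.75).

φR_n ≈ 316 kN

E49XX → F_EXX = 490 MPa.
Effective throat t_e = 0.707 × 14 = 9.898 mm.
Total length L = 145 mm; A_we = 9.898 × 145 = 1435 mm².
F_nw = 0.6 F_EXX = 0.6 × 490 = 294 MPa.
φR_n = 0.75 × 294 × 1435 × 10⁻³ = 316.5 kN.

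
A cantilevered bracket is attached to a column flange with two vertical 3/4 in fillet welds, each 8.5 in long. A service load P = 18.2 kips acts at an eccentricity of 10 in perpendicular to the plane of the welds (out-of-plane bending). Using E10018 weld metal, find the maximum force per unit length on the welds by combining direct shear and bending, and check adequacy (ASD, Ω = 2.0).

E100XX → F_EXX = 100 ksi.
L_w = 2 × 8.5 = 17 in; section modulus (unit throat) S = 2 × L²/6 = 24.08 in².
Direct shear f_v = P/L_w = 18.2/17 = 1.071 kip/in.
Moment M = P × e = 18.2 × 10 = 182 kip·in; bending f_b = M/S = 7.557 kip/in.
f_max = √(f_v² + f_b²) = √(1.071² + 7.557²) = 7.633 kip/in.
r_n/Ω = (1/2.0) × 0.6 × 100 × (0.707 × 0.75) = 15.91 kip/in → adequate.

f_max ≈ 7.63 kip/in; adequate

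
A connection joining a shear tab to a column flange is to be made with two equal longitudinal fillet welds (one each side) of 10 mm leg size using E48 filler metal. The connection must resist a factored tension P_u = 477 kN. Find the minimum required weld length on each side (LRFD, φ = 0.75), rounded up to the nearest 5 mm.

L = 160 mm on each side

E48XX → F_EXX = 480 MPa.
Throat t_e = 0.707 × 10 = 7.07 mm.
φr_n = 0.75 × 0.6 × 480 × 7.07 × 10⁻³ = 1.527 kN/mm.
L_req = P_u / φr_n = 477 / 1.527 = 312.4 mm total.
Per side: 312.4 / 2 = 156.2 mm.
Round up → use L = 160 mm on each side.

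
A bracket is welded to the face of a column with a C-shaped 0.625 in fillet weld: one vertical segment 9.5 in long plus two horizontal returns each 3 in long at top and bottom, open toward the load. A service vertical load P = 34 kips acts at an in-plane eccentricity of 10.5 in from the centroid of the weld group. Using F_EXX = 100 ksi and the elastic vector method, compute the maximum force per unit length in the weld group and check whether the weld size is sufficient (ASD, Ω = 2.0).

f_max ≈ 9.86 kip/in; adequate

Total weld length L_w = 15.5 in. Treat welds as unit-width lines.
Centroid: x̄ = 2×3×1.5 / 15.5 = 0.5806 in from the vertical weld.
Polar moment about centroid: J = I_x + I_y = [9.5³/12 + 2×3×4.75²] + [9.5×0.5806² + 2(3³/12 + 3×0.9194²)] = 219.6 in³.
Direct shear f_v = P/L_w = 34 / 15.5 = 2.194 kip/in (vertical).
Torsion M = P·e = 34 × 10.5 = 357 kip·in.
Critical point at (x, y) = (2.419, 4.75) from centroid. f_tx = M·y/J = 7.722 kip/in; f_ty = M·x/J = 3.933 kip/in.
Resultant f_max = √[f_tx² + (f_v + f_ty)²] = √[7.722² + (2.194 + 3.933)²] = 9.857 kip/in.
Capacity per unit length: r_n/Ω = (1/2.0) × 0.6 × 100 × (0.707 × 0.625) = 13.26 kip/in.
9.857 ≤ 13.26 → adequate.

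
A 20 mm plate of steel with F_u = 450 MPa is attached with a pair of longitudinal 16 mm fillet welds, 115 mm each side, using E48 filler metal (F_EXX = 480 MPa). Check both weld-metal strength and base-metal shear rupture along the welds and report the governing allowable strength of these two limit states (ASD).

t_e = 0.707 × 16 = 11.31 mm; L = 230 mm.
Weld metal: R_n/Ω = (1/2.0) × 0.6 × 480 × 11.31 × 230 × 10⁻³ = 374.7 kN.
Base metal (shear rupture): R_n/Ω = (1/2.0) × 0.6 × 450 × 20 × 230 × 10⁻³ = 621 kN.
Governing: weld metal.

R_n/Ω ≈ 375 kN (weld metal governs)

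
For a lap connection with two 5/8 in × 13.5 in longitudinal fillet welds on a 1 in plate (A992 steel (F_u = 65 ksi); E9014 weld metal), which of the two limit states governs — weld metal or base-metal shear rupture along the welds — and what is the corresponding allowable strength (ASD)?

R_n/Ω ≈ 322 kips (weld metal governs)

E90XX → F_EXX = 90 ksi.
t_e = 0.707 × 0.625 = 0.4419 in; L = 27 in.
Weld metal: R_n/Ω = (1/2.0) × 0.6 × 90 × 0.4419 × 27 = 322.1 kips.
Base metal (shear rupture): R_n/Ω = (1/2.0) × 0.6 × 65 × 1 × 27 = 526.5 kips.
Governing: weld metal.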